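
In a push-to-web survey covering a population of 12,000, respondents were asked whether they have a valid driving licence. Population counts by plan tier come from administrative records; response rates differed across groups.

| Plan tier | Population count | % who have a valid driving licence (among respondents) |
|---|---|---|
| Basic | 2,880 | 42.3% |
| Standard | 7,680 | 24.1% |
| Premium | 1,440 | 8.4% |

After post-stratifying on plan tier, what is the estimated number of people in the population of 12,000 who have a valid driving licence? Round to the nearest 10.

Each cell contributes its population count × the respondent rate:
  Basic: 2,880 × 42.3% = 1218.24
  Standard: 7,680 × 24.1% = 1850.88
  Premium: 1,440 × 8.4% = 120.96
Estimated total = 3190.08 → 3,190.

3,190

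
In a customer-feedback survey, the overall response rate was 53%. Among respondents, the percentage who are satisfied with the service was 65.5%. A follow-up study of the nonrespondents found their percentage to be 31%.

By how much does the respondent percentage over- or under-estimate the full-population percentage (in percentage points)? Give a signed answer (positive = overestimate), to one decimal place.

+16.2 percentage points

Nonresponse fraction = 1 − 0.53 = 0.47.
Bias = (nonresponse fraction) × (respondent percentage − nonrespondent percentage)
     = 0.47 × (65.5 − 31) = 0.47 × 34.5 = 16.215.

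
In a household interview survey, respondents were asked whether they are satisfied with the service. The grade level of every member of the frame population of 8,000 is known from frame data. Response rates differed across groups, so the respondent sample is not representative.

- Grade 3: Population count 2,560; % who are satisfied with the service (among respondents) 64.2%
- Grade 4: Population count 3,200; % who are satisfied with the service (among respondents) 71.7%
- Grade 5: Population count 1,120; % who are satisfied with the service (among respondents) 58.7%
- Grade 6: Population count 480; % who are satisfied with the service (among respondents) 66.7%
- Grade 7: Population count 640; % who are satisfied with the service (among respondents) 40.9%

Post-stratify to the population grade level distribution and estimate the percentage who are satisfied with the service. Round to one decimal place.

Reweight to the known grade level distribution:
  Grade 3: (2,560/8,000) × 64.2 = 20.544
  Grade 4: (3,200/8,000) × 71.7 = 28.68
  Grade 5: (1,120/8,000) × 58.7 = 8.218
  Grade 6: (480/8,000) × 66.7 = 4.002
  Grade 7: (640/8,000) × 40.9 = 3.272
Post-stratified estimate = 64.716 → 64.7%.

64.7%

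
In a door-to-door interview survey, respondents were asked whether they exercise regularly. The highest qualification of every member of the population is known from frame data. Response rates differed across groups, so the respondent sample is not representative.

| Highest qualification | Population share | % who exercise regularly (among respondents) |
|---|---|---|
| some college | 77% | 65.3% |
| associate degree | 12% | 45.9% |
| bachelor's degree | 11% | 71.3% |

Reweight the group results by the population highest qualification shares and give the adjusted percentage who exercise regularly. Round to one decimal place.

63.6%

Post-stratification weights by population share, not respondent share:
  some college: 0.77 × 65.3 = 50.281
  associate degree: 0.12 × 45.9 = 5.508
  bachelor's degree: 0.11 × 71.3 = 7.843
Post-stratified estimate = 63.632 → 63.6%.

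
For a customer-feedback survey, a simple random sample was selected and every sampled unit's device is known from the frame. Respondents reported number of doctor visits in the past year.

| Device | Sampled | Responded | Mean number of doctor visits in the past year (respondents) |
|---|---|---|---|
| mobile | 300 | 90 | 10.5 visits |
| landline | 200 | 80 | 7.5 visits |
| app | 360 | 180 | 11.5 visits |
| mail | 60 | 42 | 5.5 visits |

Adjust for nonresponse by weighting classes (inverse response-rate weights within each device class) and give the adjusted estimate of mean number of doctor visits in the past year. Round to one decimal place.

Class response rates: mobile 90/300 = 30%, landline 80/200 = 40%, app 180/360 = 50%, mail 42/60 = 70%.
Weighting each respondent by the inverse class response rate inflates each class back to its sampled size, so the class weight is n_sampled:
  mobile: 300 × 10.5 = 3150
  landline: 200 × 7.5 = 1500
  app: 360 × 11.5 = 4140
  mail: 60 × 5.5 = 330
Adjusted estimate = 9120 / 920 = 9.91304 → 9.9.

9.9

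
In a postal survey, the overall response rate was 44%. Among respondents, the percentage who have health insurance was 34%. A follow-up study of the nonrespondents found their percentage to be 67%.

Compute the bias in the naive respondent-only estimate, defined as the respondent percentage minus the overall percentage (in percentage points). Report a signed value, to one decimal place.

Nonresponse fraction = 1 − 0.44 = 0.56.
Bias = (nonresponse fraction) × (respondent percentage − nonrespondent percentage)
     = 0.56 × (34 − 67) = 0.56 × -33 = -18.48.

-18.5 percentage points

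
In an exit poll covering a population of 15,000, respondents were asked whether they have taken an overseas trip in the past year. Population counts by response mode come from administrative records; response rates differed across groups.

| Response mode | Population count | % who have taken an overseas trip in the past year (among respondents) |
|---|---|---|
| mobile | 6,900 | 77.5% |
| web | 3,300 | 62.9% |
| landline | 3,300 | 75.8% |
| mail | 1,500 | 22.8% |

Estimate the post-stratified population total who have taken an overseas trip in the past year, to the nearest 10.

Apply each group's respondent rate to its population count:
  mobile: 6,900 × 77.5% = 5347.5
  web: 3,300 × 62.9% = 2075.7
  landline: 3,300 × 75.8% = 2501.4
  mail: 1,500 × 22.8% = 342
Estimated total = 10266.6 → 10,270.

10,270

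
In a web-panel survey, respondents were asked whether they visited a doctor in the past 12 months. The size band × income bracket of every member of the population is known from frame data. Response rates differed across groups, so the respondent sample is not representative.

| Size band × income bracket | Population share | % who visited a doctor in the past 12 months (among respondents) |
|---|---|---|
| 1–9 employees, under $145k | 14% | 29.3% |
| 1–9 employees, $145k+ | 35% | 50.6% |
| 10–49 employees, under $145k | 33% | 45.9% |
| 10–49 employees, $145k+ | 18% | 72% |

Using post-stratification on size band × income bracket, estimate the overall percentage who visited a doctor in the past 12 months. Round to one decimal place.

49.9%

Reweight to the known size band × income bracket distribution:
  1–9 employees, under $145k: 0.14 × 29.3 = 4.102
  1–9 employees, $145k+: 0.35 × 50.6 = 17.71
  10–49 employees, under $145k: 0.33 × 45.9 = 15.147
  10–49 employees, $145k+: 0.18 × 72 = 12.96
Post-stratified estimate = 49.919 → 49.9%.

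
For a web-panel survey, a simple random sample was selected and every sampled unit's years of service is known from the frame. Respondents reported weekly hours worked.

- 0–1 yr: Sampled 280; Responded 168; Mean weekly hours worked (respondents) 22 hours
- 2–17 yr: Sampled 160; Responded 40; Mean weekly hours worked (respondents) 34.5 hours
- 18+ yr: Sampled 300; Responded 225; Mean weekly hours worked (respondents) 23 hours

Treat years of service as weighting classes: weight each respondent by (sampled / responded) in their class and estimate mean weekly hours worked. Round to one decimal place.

Response rates by class: 0–1 yr 168/280 = 60%, 2–17 yr 40/160 = 25%, 18+ yr 225/300 = 75%.
Weighting each respondent by the inverse class response rate inflates each class back to its sampled size, so the class weight is n_sampled:
  0–1 yr: 280 × 22 = 6160
  2–17 yr: 160 × 34.5 = 5520
  18+ yr: 300 × 23 = 6900
Adjusted estimate = 18,580 / 740 = 25.1081 → 25.1.

25.1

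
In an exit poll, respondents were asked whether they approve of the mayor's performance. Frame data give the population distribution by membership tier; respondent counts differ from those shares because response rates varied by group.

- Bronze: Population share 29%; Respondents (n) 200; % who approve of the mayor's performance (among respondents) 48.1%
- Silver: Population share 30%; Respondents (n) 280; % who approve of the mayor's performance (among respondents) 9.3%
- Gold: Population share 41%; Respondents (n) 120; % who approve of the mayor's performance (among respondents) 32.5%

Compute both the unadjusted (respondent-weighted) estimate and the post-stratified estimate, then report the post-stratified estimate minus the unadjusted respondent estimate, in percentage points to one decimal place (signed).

Naive respondent-only estimate (weights = respondent counts):
  (200/600)×48.1 + (280/600)×9.3 + (120/600)×32.5 = 26.8733%
Post-stratifying to population shares instead:
  0.29×48.1 + 0.3×9.3 + 0.41×32.5 = 30.064%
Difference = 30.064 − 26.8733 = 3.1907 pp.

+3.2 percentage points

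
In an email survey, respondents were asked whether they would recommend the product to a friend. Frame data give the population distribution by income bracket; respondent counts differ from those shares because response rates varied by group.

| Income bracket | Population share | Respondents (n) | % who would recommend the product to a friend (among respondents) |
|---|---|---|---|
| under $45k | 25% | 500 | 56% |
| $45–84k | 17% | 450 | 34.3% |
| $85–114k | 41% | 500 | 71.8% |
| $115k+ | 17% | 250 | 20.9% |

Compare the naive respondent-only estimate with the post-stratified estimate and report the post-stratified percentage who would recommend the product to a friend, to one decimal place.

52.8%

Unadjusted (pooled respondent) estimate weights by respondent counts:
  (500/1700)×56 + (450/1700)×34.3 + (500/1700)×71.8 + (250/1700)×20.9 = 49.7412%
Reweighting by population income bracket shares:
  0.25×56 + 0.17×34.3 + 0.41×71.8 + 0.17×20.9 = 52.822%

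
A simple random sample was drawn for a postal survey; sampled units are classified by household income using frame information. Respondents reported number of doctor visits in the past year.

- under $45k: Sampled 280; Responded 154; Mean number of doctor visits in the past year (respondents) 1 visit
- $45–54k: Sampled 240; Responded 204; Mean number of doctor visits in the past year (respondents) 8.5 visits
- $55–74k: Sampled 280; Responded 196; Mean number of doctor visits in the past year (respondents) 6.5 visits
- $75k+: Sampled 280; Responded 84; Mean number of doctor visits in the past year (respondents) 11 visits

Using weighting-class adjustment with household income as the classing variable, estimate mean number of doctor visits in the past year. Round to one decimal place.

6.7

Class response rates: under $45k 154/280 = 55%, $45–54k 204/240 = 85%, $55–74k 196/280 = 70%, $75k+ 84/280 = 30%.
Weighting each respondent by the inverse class response rate inflates each class back to its sampled size, so the class weight is n_sampled:
  under $45k: 280 × 1 = 280
  $45–54k: 240 × 8.5 = 2040
  $55–74k: 280 × 6.5 = 1820
  $75k+: 280 × 11 = 3080
Adjusted estimate = 7220 / 1,080 = 6.68518 → 6.7.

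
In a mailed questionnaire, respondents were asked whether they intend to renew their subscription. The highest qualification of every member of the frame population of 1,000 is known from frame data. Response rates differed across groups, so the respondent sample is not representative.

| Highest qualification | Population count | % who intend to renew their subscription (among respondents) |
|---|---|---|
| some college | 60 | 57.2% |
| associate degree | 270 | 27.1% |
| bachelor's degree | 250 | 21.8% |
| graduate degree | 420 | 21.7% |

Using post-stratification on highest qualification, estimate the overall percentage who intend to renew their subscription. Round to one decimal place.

Post-stratification weights by population share, not respondent share:
  some college: (60/1,000) × 57.2 = 3.432
  associate degree: (270/1,000) × 27.1 = 7.317
  bachelor's degree: (250/1,000) × 21.8 = 5.45
  graduate degree: (420/1,000) × 21.7 = 9.114
Post-stratified estimate = 25.313 → 25.3%.

25.3%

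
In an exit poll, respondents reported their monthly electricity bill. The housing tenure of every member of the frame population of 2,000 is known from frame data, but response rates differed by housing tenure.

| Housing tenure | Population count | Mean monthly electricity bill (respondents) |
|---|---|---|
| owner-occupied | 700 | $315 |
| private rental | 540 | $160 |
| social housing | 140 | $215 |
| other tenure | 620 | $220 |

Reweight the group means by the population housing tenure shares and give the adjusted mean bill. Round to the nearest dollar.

$237

Reweight to the known housing tenure distribution:
  owner-occupied: (700/2,000) × 315 = 110.25
  private rental: (540/2,000) × 160 = 43.2
  social housing: (140/2,000) × 215 = 15.05
  other tenure: (620/2,000) × 220 = 68.2
Post-stratified estimate = 236.7 → $237.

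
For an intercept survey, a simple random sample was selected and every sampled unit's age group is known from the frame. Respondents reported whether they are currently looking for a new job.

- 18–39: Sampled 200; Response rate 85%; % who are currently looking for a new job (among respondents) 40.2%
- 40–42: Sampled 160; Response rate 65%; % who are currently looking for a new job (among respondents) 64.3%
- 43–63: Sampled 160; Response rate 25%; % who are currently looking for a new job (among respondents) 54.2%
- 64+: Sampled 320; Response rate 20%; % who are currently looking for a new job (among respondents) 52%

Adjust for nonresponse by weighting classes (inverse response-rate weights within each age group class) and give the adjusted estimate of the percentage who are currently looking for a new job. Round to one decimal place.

52.0%

With weight = n_sampled/n_responded per class, the weighted class total is n_sampled:
  18–39: 200 × 40.2 = 8040
  40–42: 160 × 64.3 = 10,288
  43–63: 160 × 54.2 = 8672
  64+: 320 × 52 = 16,640
Adjusted estimate = 43,640 / 840 = 51.9524 → 52.0%.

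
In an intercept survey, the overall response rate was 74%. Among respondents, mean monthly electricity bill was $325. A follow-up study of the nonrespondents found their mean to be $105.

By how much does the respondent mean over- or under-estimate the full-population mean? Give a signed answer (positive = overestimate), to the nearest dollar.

Nonresponse fraction = 1 − 0.74 = 0.26.
Bias = (nonresponse fraction) × (respondent mean − nonrespondent mean)
     = 0.26 × (325 − 105) = 0.26 × 220 = 57.2.

+$57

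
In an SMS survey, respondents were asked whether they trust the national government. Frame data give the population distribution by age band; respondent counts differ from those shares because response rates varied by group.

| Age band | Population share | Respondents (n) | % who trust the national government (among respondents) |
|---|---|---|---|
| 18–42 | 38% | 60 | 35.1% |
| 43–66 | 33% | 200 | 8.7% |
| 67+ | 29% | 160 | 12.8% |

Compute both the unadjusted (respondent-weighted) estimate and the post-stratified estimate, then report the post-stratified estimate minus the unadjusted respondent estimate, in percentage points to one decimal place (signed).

+5.9 percentage points

Naive respondent-only estimate (weights = respondent counts):
  (60/420)×35.1 + (200/420)×8.7 + (160/420)×12.8 = 14.0333%
Post-stratified estimate weights by population shares:
  0.38×35.1 + 0.33×8.7 + 0.29×12.8 = 19.921%
Difference = 19.921 − 14.0333 = 5.8877 pp.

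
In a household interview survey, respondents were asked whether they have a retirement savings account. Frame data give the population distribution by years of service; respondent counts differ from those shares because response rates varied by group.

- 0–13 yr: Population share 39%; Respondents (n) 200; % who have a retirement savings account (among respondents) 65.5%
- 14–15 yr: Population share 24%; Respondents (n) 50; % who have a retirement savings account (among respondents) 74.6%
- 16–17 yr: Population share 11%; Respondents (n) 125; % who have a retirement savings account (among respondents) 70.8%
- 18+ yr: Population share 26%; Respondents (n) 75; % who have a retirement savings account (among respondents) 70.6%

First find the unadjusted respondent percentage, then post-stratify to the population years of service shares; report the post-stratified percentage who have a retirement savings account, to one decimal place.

69.6%

Naive respondent-only estimate (weights = respondent counts):
  (200/450)×65.5 + (50/450)×74.6 + (125/450)×70.8 + (75/450)×70.6 = 68.8333%
Post-stratified estimate weights by population shares:
  0.39×65.5 + 0.24×74.6 + 0.11×70.8 + 0.26×70.6 = 69.593%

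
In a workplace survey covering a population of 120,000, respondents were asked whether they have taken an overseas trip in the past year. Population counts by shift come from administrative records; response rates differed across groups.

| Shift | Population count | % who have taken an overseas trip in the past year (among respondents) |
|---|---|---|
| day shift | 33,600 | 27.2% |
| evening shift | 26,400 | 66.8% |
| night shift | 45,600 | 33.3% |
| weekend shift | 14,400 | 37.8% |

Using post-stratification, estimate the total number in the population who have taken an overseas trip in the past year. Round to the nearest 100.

47,400

Each cell contributes its population count × the respondent rate:
  day shift: 33,600 × 27.2% = 9139.2
  evening shift: 26,400 × 66.8% = 17635.2
  night shift: 45,600 × 33.3% = 15184.8
  weekend shift: 14,400 × 37.8% = 5443.2
Estimated total = 47402.4 → 47,400.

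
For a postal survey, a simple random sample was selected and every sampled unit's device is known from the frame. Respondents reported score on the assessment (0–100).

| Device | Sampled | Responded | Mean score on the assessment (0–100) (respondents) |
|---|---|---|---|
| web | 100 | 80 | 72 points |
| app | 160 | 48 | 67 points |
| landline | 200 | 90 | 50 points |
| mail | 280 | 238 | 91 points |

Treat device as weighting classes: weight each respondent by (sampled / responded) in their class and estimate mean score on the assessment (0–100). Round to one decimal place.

Response rates by class: web 80/100 = 80%, app 48/160 = 30%, landline 90/200 = 45%, mail 238/280 = 85%.
Inverse-response-rate weighting restores each class to its sampled count, so class totals weight by n_sampled:
  web: 100 × 72 = 7200
  app: 160 × 67 = 10,720
  landline: 200 × 50 = 10,000
  mail: 280 × 91 = 25,480
Adjusted estimate = 53,400 / 740 = 72.1622 → 72.2.

72.2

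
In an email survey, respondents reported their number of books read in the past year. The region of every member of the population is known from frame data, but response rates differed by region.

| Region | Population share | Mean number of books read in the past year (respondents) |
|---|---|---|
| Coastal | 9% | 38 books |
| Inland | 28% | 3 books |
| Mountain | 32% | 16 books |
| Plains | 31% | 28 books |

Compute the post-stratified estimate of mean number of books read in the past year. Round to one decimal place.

18.1

Reweight to the known region distribution:
  Coastal: 0.09 × 38 = 3.42
  Inland: 0.28 × 3 = 0.84
  Mountain: 0.32 × 16 = 5.12
  Plains: 0.31 × 28 = 8.68
Post-stratified estimate = 18.06 → 18.1.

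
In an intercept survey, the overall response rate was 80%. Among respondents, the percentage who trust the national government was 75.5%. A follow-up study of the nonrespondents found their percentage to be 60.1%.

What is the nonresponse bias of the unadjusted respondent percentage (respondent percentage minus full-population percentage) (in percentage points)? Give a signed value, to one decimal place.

+3.1 percentage points

Nonresponse fraction = 1 − 0.8 = 0.2.
Bias = (nonresponse fraction) × (respondent percentage − nonrespondent percentage)
     = 0.2 × (75.5 − 60.1) = 0.2 × 15.4 = 3.08.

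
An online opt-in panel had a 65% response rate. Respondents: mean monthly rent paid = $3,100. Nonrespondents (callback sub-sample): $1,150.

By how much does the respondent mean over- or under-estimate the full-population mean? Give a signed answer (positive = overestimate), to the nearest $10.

+$680

Nonresponse fraction = 1 − 0.65 = 0.35.
Bias = (nonresponse fraction) × (respondent mean − nonrespondent mean)
     = 0.35 × (3100 − 1150) = 0.35 × 1950 = 682.5.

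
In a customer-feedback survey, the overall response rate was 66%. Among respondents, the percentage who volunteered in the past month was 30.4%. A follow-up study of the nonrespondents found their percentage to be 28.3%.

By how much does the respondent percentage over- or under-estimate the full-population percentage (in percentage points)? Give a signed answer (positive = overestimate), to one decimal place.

Nonresponse fraction = 1 − 0.66 = 0.34.
Bias = (nonresponse fraction) × (respondent percentage − nonrespondent percentage)
     = 0.34 × (30.4 − 28.3) = 0.34 × 2.1 = 0.714.

+0.7 percentage points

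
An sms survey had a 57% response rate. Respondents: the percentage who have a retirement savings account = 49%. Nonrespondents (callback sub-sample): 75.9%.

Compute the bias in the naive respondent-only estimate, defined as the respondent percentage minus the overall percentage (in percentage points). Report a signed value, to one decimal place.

Nonresponse fraction = 1 − 0.57 = 0.43.
Bias = (nonresponse fraction) × (respondent percentage − nonrespondent percentage)
     = 0.43 × (49 − 75.9) = 0.43 × -26.9 = -11.567.

-11.6 percentage points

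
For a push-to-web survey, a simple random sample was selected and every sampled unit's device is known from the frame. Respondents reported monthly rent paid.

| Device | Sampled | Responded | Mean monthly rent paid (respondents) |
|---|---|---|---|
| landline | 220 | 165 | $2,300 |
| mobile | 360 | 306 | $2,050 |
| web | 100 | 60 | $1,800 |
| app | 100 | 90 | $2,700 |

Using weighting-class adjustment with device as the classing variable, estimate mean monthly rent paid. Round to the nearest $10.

Class response rates: landline 165/220 = 75%, mobile 306/360 = 85%, web 60/100 = 60%, app 90/100 = 90%.
Inverse-response-rate weighting restores each class to its sampled count, so class totals weight by n_sampled:
  landline: 220 × 2300 = 506,000
  mobile: 360 × 2050 = 738,000
  web: 100 × 1800 = 180,000
  app: 100 × 2700 = 270,000
Adjusted estimate = 1,694,000 / 780 = 2171.79 → $2,170.

$2,170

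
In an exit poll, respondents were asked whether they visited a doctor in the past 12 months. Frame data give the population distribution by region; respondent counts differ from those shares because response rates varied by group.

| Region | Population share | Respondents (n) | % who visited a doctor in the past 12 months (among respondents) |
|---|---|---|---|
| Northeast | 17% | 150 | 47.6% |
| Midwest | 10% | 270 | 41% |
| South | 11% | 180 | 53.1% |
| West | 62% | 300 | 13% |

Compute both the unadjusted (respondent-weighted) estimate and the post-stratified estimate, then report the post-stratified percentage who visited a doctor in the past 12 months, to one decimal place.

Without adjustment, the pooled respondent share is:
  (150/900)×47.6 + (270/900)×41 + (180/900)×53.1 + (300/900)×13 = 35.1867%
Post-stratifying to population shares instead:
  0.17×47.6 + 0.1×41 + 0.11×53.1 + 0.62×13 = 26.093%

26.1%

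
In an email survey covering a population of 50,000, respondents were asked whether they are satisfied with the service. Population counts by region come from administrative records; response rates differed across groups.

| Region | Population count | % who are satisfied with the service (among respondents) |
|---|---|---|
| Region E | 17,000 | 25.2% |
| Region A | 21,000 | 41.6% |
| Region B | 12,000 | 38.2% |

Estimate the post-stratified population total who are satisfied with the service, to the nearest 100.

Estimated count per cell = population count × respondent percentage:
  Region E: 17,000 × 25.2% = 4284
  Region A: 21,000 × 41.6% = 8736
  Region B: 12,000 × 38.2% = 4584
Estimated total = 17,604 → 17,600.

17,600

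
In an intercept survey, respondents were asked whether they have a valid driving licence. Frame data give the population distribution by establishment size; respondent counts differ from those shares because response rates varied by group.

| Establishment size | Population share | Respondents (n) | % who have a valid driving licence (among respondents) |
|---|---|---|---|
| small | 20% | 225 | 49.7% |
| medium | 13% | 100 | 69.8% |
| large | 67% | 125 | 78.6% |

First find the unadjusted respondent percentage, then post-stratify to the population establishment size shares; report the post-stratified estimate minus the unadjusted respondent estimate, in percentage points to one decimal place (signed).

Without adjustment, the pooled respondent share is:
  (225/450)×49.7 + (100/450)×69.8 + (125/450)×78.6 = 62.1944%
Reweighting by population establishment size shares:
  0.2×49.7 + 0.13×69.8 + 0.67×78.6 = 71.676%
Difference = 71.676 − 62.1944 = 9.4816 pp.

+9.5 percentage points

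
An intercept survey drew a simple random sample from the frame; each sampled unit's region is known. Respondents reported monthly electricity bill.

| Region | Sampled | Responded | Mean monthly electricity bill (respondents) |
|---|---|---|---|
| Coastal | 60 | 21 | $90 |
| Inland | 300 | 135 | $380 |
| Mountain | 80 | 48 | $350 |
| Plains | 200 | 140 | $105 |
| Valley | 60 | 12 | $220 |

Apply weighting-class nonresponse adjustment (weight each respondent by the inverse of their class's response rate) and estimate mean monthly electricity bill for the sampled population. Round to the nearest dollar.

$259

Class response rates: Coastal 21/60 = 35%, Inland 135/300 = 45%, Mountain 48/80 = 60%, Plains 140/200 = 70%, Valley 12/60 = 20%.
Each respondent's weight = sampled/responded in their class; summing within a class gives n_sampled, so:
  Coastal: 60 × 90 = 5400
  Inland: 300 × 380 = 114,000
  Mountain: 80 × 350 = 28,000
  Plains: 200 × 105 = 21,000
  Valley: 60 × 220 = 13,200
Adjusted estimate = 181,600 / 700 = 259.429 → $259.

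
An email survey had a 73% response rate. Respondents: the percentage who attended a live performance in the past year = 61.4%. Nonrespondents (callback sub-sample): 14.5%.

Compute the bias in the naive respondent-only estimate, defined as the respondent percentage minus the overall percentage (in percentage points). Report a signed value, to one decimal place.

Nonresponse fraction = 1 − 0.73 = 0.27.
Bias = (nonresponse fraction) × (respondent percentage − nonrespondent percentage)
     = 0.27 × (61.4 − 14.5) = 0.27 × 46.9 = 12.663.

+12.7 percentage points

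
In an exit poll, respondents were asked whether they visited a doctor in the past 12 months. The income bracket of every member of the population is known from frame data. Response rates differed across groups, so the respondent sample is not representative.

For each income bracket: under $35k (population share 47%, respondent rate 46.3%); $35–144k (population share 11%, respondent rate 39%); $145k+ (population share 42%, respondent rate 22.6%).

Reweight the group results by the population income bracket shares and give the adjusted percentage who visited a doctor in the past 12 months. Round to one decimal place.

Weight each group's respondent value by its population share:
  under $35k: 0.47 × 46.3 = 21.761
  $35–144k: 0.11 × 39 = 4.29
  $145k+: 0.42 × 22.6 = 9.492
Post-stratified estimate = 35.543 → 35.5%.

35.5%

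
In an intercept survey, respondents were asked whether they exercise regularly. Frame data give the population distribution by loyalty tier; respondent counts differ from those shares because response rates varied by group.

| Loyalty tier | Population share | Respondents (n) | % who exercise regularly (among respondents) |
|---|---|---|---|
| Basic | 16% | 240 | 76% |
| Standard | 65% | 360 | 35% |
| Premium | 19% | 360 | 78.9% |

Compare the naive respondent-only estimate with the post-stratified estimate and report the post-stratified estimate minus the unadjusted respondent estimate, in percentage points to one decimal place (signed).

-11.8 percentage points

Unadjusted (pooled respondent) estimate weights by respondent counts:
  (240/960)×76 + (360/960)×35 + (360/960)×78.9 = 61.7125%
Post-stratified estimate weights by population shares:
  0.16×76 + 0.65×35 + 0.19×78.9 = 49.901%
Difference = 49.901 − 61.7125 = -11.8115 pp.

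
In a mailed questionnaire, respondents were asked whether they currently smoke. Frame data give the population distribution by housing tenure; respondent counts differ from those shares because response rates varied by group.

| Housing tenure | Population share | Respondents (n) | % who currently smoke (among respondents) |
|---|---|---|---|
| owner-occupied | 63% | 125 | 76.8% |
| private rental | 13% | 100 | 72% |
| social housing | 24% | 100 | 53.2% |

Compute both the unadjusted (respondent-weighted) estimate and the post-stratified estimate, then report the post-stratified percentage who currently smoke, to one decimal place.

70.5%

Naive respondent-only estimate (weights = respondent counts):
  (125/325)×76.8 + (100/325)×72 + (100/325)×53.2 = 68.0615%
Post-stratified estimate weights by population shares:
  0.63×76.8 + 0.13×72 + 0.24×53.2 = 70.512%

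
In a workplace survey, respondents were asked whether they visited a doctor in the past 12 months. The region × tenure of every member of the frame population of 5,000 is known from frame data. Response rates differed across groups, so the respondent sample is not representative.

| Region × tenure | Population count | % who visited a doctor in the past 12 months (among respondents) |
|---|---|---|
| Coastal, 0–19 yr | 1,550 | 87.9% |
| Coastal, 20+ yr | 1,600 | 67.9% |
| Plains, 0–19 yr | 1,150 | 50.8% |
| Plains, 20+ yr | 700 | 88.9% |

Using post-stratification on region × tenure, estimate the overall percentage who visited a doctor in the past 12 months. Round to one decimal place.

73.1%

Each cell contributes population-share × respondent value:
  Coastal, 0–19 yr: (1,550/5,000) × 87.9 = 27.249
  Coastal, 20+ yr: (1,600/5,000) × 67.9 = 21.728
  Plains, 0–19 yr: (1,150/5,000) × 50.8 = 11.684
  Plains, 20+ yr: (700/5,000) × 88.9 = 12.446
Post-stratified estimate = 73.107 → 73.1%.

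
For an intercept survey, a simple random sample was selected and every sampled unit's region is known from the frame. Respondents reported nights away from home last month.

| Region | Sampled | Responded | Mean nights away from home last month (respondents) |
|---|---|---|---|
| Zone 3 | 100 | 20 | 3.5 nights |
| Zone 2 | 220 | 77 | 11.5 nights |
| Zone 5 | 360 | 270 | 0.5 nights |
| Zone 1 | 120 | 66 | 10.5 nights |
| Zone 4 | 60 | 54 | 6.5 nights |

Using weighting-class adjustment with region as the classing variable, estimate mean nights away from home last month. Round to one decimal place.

5.5

Class response rates: Zone 3 20/100 = 20%, Zone 2 77/220 = 35%, Zone 5 270/360 = 75%, Zone 1 66/120 = 55%, Zone 4 54/60 = 90%.
With weight = n_sampled/n_responded per class, the weighted class total is n_sampled:
  Zone 3: 100 × 3.5 = 350
  Zone 2: 220 × 11.5 = 2530
  Zone 5: 360 × 0.5 = 180
  Zone 1: 120 × 10.5 = 1260
  Zone 4: 60 × 6.5 = 390
Adjusted estimate = 4710 / 860 = 5.47674 → 5.5.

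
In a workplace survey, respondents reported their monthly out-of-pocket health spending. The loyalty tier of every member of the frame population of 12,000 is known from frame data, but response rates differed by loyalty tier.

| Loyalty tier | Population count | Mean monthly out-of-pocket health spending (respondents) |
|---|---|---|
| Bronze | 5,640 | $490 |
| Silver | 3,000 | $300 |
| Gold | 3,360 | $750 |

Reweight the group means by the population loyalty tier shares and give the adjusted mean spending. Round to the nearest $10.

$520

Each cell contributes population-share × respondent value:
  Bronze: (5,640/12,000) × 490 = 230.3
  Silver: (3,000/12,000) × 300 = 75
  Gold: (3,360/12,000) × 750 = 210
Post-stratified estimate = 515.3 → $520.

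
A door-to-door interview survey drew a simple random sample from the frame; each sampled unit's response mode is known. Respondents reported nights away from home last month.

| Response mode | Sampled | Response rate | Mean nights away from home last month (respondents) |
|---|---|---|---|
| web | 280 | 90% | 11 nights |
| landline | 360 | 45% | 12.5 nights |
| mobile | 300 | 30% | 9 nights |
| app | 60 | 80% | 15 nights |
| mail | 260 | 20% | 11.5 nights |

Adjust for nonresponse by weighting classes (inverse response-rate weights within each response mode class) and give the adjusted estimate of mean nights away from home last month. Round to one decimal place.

With weight = n_sampled/n_responded per class, the weighted class total is n_sampled:
  web: 280 × 11 = 3080
  landline: 360 × 12.5 = 4500
  mobile: 300 × 9 = 2700
  app: 60 × 15 = 900
  mail: 260 × 11.5 = 2990
Adjusted estimate = 14,170 / 1,260 = 11.246 → 11.2.

11.2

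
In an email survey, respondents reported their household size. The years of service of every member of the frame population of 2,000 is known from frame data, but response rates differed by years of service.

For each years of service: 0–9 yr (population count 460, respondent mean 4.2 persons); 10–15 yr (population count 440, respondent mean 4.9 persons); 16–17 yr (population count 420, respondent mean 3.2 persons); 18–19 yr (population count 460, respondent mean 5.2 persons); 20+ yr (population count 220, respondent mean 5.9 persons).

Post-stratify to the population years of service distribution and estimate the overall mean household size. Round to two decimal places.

Reweight to the known years of service distribution:
  0–9 yr: (460/2,000) × 4.2 = 0.966
  10–15 yr: (440/2,000) × 4.9 = 1.078
  16–17 yr: (420/2,000) × 3.2 = 0.672
  18–19 yr: (460/2,000) × 5.2 = 1.196
  20+ yr: (220/2,000) × 5.9 = 0.649
Post-stratified estimate = 4.561 → 4.56.

4.56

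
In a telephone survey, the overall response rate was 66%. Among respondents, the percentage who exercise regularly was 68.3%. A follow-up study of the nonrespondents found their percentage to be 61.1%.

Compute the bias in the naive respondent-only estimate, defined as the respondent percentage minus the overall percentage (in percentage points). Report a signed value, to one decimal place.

Nonresponse fraction = 1 − 0.66 = 0.34.
Bias = (nonresponse fraction) × (respondent percentage − nonrespondent percentage)
     = 0.34 × (68.3 − 61.1) = 0.34 × 7.2 = 2.448.

+2.4 percentage points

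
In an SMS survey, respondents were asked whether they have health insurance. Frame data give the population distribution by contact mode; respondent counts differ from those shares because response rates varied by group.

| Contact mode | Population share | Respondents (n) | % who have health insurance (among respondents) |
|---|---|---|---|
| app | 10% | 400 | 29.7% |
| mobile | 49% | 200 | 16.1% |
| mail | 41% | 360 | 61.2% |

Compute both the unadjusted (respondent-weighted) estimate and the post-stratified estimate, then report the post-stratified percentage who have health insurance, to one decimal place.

Naive respondent-only estimate (weights = respondent counts):
  (400/960)×29.7 + (200/960)×16.1 + (360/960)×61.2 = 38.6792%
Reweighting by population contact mode shares:
  0.1×29.7 + 0.49×16.1 + 0.41×61.2 = 35.951%

36.0%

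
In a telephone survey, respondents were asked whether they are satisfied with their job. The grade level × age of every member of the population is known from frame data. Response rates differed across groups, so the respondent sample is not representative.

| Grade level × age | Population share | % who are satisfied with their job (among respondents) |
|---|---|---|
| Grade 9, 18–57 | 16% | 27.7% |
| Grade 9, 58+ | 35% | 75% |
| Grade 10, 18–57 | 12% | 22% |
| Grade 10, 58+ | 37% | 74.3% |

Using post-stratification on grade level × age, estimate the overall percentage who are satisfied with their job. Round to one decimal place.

60.8%

Post-stratification weights by population share, not respondent share:
  Grade 9, 18–57: 0.16 × 27.7 = 4.432
  Grade 9, 58+: 0.35 × 75 = 26.25
  Grade 10, 18–57: 0.12 × 22 = 2.64
  Grade 10, 58+: 0.37 × 74.3 = 27.491
Post-stratified estimate = 60.813 → 60.8%.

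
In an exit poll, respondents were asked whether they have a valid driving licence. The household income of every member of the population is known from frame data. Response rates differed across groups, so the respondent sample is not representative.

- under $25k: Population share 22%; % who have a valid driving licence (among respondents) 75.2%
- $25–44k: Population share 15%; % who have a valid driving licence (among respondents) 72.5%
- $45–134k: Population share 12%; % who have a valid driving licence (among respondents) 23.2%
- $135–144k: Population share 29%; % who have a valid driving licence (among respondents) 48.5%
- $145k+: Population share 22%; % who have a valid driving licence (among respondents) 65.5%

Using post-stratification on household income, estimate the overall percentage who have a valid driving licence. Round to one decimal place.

Weight each group's respondent value by its population share:
  under $25k: 0.22 × 75.2 = 16.544
  $25–44k: 0.15 × 72.5 = 10.875
  $45–134k: 0.12 × 23.2 = 2.784
  $135–144k: 0.29 × 48.5 = 14.065
  $145k+: 0.22 × 65.5 = 14.41
Post-stratified estimate = 58.678 → 58.7%.

58.7%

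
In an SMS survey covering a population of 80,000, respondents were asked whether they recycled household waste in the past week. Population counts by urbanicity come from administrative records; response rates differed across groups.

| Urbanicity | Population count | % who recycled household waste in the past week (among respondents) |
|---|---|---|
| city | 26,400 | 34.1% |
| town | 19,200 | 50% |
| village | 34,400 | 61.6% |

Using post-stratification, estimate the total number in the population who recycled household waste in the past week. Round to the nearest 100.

Apply each group's respondent rate to its population count:
  city: 26,400 × 34.1% = 9002.4
  town: 19,200 × 50% = 9600
  village: 34,400 × 61.6% = 21190.4
Estimated total = 39792.8 → 39,800.

39,800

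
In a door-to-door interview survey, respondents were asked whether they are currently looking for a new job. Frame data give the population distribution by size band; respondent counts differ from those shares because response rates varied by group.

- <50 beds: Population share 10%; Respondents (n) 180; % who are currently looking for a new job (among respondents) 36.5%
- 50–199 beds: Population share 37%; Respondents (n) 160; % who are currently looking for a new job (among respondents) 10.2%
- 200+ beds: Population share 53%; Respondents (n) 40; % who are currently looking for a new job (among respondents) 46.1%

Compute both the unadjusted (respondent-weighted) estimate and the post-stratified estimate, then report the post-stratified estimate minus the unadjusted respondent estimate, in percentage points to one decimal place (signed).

+5.4 percentage points

Naive respondent-only estimate (weights = respondent counts):
  (180/380)×36.5 + (160/380)×10.2 + (40/380)×46.1 = 26.4368%
Post-stratifying to population shares instead:
  0.1×36.5 + 0.37×10.2 + 0.53×46.1 = 31.857%
Difference = 31.857 − 26.4368 = 5.4202 pp.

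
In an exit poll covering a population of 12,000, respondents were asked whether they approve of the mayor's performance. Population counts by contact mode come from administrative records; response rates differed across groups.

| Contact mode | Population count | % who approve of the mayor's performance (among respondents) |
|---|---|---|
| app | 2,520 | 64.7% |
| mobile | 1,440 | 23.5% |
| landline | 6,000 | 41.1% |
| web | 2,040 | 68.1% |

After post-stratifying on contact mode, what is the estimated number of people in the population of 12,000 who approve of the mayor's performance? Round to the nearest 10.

5,820

Apply each group's respondent rate to its population count:
  app: 2,520 × 64.7% = 1630.44
  mobile: 1,440 × 23.5% = 338.4
  landline: 6,000 × 41.1% = 2466
  web: 2,040 × 68.1% = 1389.24
Estimated total = 5824.08 → 5,820.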